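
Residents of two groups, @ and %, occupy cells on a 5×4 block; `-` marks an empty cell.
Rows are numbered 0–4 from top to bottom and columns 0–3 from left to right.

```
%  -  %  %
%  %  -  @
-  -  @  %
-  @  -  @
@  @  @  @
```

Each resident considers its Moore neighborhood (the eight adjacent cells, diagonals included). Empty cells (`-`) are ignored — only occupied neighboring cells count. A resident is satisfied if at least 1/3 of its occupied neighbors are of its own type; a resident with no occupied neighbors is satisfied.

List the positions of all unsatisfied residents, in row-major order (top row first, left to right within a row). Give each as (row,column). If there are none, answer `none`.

Row 0: (0,0)% 2/2 ok · (0,2)% 2/3 ok · (0,3)% 1/2 ok
Row 1: (1,0)% 2/2 ok · (1,1)% 3/4 ok · (1,3)@ 1/4 unhappy
Row 2: (2,2)@ 3/5 ok · (2,3)% 0/3 unhappy
Row 3: (3,1)@ 4/4 ok · (3,3)@ 3/4 ok
Row 4: (4,0)@ 2/2 ok · (4,1)@ 3/3 ok · (4,2)@ 4/4 ok · (4,3)@ 2/2 ok

(1,3), (2,3)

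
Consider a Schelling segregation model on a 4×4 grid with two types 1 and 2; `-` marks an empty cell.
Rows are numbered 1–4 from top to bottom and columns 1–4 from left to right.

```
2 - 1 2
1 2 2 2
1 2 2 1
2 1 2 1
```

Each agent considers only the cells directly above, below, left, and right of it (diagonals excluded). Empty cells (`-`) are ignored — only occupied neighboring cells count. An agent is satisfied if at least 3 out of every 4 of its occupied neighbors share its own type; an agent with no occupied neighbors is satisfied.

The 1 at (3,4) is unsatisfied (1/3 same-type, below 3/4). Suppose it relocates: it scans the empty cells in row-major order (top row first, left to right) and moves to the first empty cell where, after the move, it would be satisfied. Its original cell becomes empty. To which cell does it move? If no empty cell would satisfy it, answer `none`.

Vacating (3,4). Empty cells in order:
  (1,2): 1/3 same-type → still unsatisfied.

none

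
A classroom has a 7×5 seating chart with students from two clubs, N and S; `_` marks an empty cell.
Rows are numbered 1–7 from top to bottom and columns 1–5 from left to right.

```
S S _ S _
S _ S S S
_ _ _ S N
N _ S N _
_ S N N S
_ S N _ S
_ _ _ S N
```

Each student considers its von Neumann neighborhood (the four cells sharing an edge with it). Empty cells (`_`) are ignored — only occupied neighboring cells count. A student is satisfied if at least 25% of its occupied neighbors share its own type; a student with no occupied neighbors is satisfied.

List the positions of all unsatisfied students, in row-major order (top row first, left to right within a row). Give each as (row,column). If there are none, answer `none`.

(3,5), (4,3), (7,4), (7,5)

Row 1: (1,1)S 2/2 satisfied · (1,2)S 1/1 satisfied · (1,4)S 1/1 satisfied
Row 2: (2,1)S 1/1 satisfied · (2,3)S 1/1 satisfied · (2,4)S 4/4 satisfied · (2,5)S 1/2 satisfied
Row 3: (3,4)S 1/3 satisfied · (3,5)N 0/2 not
Row 4: (4,1)N 0/0 satisfied · (4,3)S 0/2 not · (4,4)N 1/3 satisfied
Row 5: (5,2)S 1/2 satisfied · (5,3)N 2/4 satisfied · (5,4)N 2/3 satisfied · (5,5)S 1/2 satisfied
Row 6: (6,2)S 1/2 satisfied · (6,3)N 1/2 satisfied · (6,5)S 1/2 satisfied
Row 7: (7,4)S 0/1 not · (7,5)N 0/2 not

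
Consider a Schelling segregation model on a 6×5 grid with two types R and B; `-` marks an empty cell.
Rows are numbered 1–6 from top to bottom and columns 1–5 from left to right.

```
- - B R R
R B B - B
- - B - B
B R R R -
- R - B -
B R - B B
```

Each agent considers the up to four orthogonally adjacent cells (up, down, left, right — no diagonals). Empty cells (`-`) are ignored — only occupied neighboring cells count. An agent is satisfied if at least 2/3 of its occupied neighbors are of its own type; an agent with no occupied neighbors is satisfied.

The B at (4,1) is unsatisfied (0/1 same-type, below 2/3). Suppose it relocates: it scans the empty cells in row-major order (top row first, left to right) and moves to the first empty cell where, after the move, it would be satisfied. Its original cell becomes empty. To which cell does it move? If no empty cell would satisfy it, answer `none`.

Vacating (4,1). Empty cells in order:
  (1,1): 0/1 same-type → still unsatisfied.
  (1,2): 2/2 same-type → satisfied — stop here.

(1,2)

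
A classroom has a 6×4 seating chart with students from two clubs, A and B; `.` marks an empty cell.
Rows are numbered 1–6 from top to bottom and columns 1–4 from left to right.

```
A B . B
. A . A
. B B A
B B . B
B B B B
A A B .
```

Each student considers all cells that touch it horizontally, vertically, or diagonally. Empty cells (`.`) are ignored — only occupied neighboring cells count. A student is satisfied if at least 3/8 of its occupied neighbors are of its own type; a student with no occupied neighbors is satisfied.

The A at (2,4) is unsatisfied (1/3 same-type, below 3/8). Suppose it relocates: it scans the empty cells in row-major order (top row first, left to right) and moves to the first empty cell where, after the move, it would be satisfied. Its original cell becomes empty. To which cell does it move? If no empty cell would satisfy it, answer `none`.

(2,1)

Vacating (2,4). Empty cells in order:
  (1,3): 1/3 same-type → still unsatisfied.
  (2,1): 2/4 same-type → satisfied — stop here.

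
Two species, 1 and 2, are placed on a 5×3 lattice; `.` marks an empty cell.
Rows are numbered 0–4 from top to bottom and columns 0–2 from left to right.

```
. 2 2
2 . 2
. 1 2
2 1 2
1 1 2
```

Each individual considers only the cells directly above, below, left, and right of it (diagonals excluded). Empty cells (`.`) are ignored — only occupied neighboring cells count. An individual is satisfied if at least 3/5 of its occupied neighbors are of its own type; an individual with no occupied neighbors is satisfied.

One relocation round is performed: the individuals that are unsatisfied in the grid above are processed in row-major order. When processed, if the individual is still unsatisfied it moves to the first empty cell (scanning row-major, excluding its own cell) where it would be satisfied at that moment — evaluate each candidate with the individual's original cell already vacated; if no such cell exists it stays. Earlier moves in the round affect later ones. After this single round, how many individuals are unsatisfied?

2

Initially unsatisfied (in order): (2,1), (3,0), (3,1), (4,0), (4,2).
  (2,1): no empty cell satisfies it; stays.
  (3,0) → (0,0).
  (3,1): now satisfied by earlier moves; stays.
  (4,0): now satisfied by earlier moves; stays.
  (4,2) → (1,1).
Resulting grid:
2 2 2
2 2 2
. 1 2
. 1 2
1 1 .
Unsatisfied now: (2,1), (3,2).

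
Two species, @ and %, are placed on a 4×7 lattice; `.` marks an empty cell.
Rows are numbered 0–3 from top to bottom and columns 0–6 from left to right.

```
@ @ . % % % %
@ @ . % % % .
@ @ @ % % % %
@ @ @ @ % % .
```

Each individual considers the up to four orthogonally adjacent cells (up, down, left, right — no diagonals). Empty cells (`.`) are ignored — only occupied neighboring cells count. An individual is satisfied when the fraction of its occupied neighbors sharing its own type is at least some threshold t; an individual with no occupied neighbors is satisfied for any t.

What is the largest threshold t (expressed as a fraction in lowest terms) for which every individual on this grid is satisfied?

Row 0: (0,0)@ 2/2 · (0,1)@ 2/2 · (0,3)% 2/2 · (0,4)% 3/3 · (0,5)% 3/3 · (0,6)% 1/1
Row 1: (1,0)@ 3/3 · (1,1)@ 3/3 · (1,3)% 3/3 · (1,4)% 4/4 · (1,5)% 3/3
Row 2: (2,0)@ 3/3 · (2,1)@ 4/4 · (2,2)@ 2/3 · (2,3)% 2/4 · (2,4)% 4/4 · (2,5)% 4/4 · (2,6)% 1/1
Row 3: (3,0)@ 2/2 · (3,1)@ 3/3 · (3,2)@ 3/3 · (3,3)@ 1/3 · (3,4)% 2/3 · (3,5)% 2/2
The smallest same-type fraction is 1/3 at (3,3), which reduces to 1/3. Any threshold above that leaves this individual unsatisfied.

1/3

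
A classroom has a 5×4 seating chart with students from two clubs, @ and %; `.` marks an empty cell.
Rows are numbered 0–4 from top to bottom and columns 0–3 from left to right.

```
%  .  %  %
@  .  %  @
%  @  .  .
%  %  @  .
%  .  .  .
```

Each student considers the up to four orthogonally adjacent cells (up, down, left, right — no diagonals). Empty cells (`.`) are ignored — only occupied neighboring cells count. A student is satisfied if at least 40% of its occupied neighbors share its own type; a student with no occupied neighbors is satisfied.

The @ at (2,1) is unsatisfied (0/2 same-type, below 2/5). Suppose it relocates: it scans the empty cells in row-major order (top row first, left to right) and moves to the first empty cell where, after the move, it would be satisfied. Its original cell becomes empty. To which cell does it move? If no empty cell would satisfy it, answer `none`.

Vacating (2,1). Empty cells in order:
  (0,1): 0/2 same-type → still unsatisfied.
  (1,1): 1/2 same-type → satisfied — stop here.

(1,1)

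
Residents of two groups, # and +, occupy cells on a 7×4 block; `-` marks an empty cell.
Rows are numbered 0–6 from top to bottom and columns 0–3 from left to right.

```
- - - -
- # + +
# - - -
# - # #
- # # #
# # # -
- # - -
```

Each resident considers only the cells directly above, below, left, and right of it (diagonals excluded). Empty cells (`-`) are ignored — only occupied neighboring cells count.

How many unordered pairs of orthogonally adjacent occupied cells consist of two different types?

1

Scan each occupied cell's neighbors to the right and below so each pair is counted once.
Row 1: #(1,1)–+(1,2)≠ +(1,2)–+(1,3)=  → 1/2 unlike.
Row 2: #(2,0)–#(3,0)=  → 0/1 unlike.
Row 3: #(3,2)–#(3,3)= #(3,2)–#(4,2)= #(3,3)–#(4,3)=  → 0/3 unlike.
Row 4: #(4,1)–#(4,2)= #(4,1)–#(5,1)= #(4,2)–#(4,3)= #(4,2)–#(5,2)=  → 0/4 unlike.
Row 5: #(5,0)–#(5,1)= #(5,1)–#(5,2)= #(5,1)–#(6,1)=  → 0/3 unlike.
Total adjacent occupied pairs: 13; unlike-type pairs: 1.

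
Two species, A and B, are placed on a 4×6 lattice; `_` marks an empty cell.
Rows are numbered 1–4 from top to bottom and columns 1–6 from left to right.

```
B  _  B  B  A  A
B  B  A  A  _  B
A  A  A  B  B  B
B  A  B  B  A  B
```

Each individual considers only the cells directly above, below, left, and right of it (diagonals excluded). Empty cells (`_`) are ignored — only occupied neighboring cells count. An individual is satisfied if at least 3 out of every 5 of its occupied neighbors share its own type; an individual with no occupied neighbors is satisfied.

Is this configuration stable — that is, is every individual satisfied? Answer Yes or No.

No

(1,1)B 1/1 satisfied
(1,3)B 1/2 not
(1,4)B 1/3 not
(1,5)A 1/2 not
(1,6)A 1/2 not
(2,1)B 2/3 satisfied
(2,2)B 1/3 not
(2,3)A 2/4 not
(2,4)A 1/3 not
(2,6)B 1/2 not
(3,1)A 1/3 not
(3,2)A 3/4 satisfied
(3,3)A 2/4 not
(3,4)B 2/4 not
(3,5)B 2/3 satisfied
(3,6)B 3/3 satisfied
(4,1)B 0/2 not
(4,2)A 1/3 not
(4,3)B 1/3 not
(4,4)B 2/3 satisfied
(4,5)A 0/3 not
(4,6)B 1/2 not
For instance (1,3) has only 1/2 same-type neighbors, below 3/5.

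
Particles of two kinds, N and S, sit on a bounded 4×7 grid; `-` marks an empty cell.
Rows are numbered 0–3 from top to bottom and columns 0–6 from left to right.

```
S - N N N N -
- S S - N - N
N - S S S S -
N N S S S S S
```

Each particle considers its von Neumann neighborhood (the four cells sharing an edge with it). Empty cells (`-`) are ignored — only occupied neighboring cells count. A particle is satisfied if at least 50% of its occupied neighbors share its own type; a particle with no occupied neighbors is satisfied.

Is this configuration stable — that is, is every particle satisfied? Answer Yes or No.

Yes

Row 0: (0,0)S 0/0 ✓ · (0,2)N 1/2 ✓ · (0,3)N 2/2 ✓ · (0,4)N 3/3 ✓ · (0,5)N 1/1 ✓
Row 1: (1,1)S 1/1 ✓ · (1,2)S 2/3 ✓ · (1,4)N 1/2 ✓ · (1,6)N 0/0 ✓
Row 2: (2,0)N 1/1 ✓ · (2,2)S 3/3 ✓ · (2,3)S 3/3 ✓ · (2,4)S 3/4 ✓ · (2,5)S 2/2 ✓
Row 3: (3,0)N 2/2 ✓ · (3,1)N 1/2 ✓ · (3,2)S 2/3 ✓ · (3,3)S 3/3 ✓ · (3,4)S 3/3 ✓ · (3,5)S 3/3 ✓ · (3,6)S 1/1 ✓
All meet the threshold, so the configuration is stable.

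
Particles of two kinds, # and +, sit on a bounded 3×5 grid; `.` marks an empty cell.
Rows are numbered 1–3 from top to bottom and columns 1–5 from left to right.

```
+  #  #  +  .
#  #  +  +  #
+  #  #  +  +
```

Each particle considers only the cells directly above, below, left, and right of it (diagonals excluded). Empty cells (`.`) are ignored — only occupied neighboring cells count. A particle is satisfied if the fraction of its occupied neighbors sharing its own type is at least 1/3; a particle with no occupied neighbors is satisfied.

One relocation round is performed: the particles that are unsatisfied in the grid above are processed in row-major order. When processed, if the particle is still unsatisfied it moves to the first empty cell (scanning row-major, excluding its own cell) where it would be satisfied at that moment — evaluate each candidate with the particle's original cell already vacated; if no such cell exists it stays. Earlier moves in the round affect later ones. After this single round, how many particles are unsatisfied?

Initially unsatisfied (in order): (1,1), (2,3), (2,5), (3,1).
  (1,1) → (1,5).
  (2,3): no empty cell satisfies it; stays.
  (2,5) → (1,1).
  (3,1) → (2,5).
Resulting grid:
# # # + +
# # + + +
. # # + +
Unsatisfied now: (2,3).

1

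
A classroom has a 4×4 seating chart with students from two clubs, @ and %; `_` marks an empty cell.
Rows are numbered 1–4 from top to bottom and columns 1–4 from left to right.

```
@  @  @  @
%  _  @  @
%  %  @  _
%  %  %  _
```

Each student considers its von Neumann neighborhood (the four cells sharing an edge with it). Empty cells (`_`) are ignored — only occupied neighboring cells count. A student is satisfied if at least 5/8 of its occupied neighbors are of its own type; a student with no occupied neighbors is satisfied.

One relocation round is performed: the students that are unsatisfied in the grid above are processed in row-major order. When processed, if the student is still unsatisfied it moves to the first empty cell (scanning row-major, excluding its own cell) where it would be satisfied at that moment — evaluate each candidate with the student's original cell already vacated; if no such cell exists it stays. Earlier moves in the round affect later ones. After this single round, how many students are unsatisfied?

2

Initially unsatisfied (in order): (1,1), (2,1), (3,3), (4,3).
  (1,1) → (3,4).
  (2,1): now satisfied by earlier moves; stays.
  (3,3): no empty cell satisfies it; stays.
  (4,3): no empty cell satisfies it; stays.
Resulting grid:
_ @ @ @
% _ @ @
% % @ @
% % % _
Unsatisfied now: (3,3), (4,3).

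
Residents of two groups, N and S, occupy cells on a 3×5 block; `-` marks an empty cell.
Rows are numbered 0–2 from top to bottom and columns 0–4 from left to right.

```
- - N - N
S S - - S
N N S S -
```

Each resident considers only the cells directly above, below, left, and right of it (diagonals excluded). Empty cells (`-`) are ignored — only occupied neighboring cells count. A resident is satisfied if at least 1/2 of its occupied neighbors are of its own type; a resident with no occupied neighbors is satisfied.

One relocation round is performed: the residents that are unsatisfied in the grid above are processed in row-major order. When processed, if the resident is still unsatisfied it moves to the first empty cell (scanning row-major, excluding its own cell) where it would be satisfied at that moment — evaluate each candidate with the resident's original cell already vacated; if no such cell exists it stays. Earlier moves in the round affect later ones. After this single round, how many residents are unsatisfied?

2

Initially unsatisfied (in order): (0,4), (1,4), (2,1).
  (0,4) → (0,1).
  (1,4): now satisfied by earlier moves; stays.
  (2,1) → (0,0).
Resulting grid:
N N N - -
S S - - S
N - S S -
Unsatisfied now: (1,0), (2,0).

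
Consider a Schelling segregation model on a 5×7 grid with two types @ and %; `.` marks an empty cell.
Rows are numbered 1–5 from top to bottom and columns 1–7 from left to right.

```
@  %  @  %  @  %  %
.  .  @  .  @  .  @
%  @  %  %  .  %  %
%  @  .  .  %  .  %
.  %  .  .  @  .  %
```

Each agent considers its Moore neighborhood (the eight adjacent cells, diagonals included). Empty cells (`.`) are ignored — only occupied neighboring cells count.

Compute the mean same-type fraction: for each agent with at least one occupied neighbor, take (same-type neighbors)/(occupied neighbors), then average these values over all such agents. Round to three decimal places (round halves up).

0.372

Row 1: (1,1)@ 0/1 · (1,2)% 0/3 · (1,3)@ 1/3 · (1,4)% 0/4 · (1,5)@ 1/3 · (1,6)% 1/4 · (1,7)% 1/2
Row 2: (2,3)@ 2/6 · (2,5)@ 1/5 · (2,7)@ 0/4
Row 3: (3,1)% 1/3 · (3,2)@ 2/5 · (3,3)% 1/4 · (3,4)% 2/4 · (3,6)% 3/5 · (3,7)% 2/3
Row 4: (4,1)% 2/4 · (4,2)@ 1/5 · (4,5)% 2/3 · (4,7)% 3/3
Row 5: (5,2)% 1/2 · (5,5)@ 0/1 · (5,7)% 1/1
Sum over 23 agents: 0/1 + 0/3 + 1/3 + 0/4 + 1/3 + 1/4 + 1/2 + 2/6 + 1/5 + 0/4 + 1/3 + 2/5 + 1/4 + 2/4 + 3/5 + 2/3 + 2/4 + 1/5 + 2/3 + 3/3 + 1/2 + 0/1 + 1/1 = 257/30; mean = 257/30 ÷ 23 = 257/690 = 0.372463… → 0.372.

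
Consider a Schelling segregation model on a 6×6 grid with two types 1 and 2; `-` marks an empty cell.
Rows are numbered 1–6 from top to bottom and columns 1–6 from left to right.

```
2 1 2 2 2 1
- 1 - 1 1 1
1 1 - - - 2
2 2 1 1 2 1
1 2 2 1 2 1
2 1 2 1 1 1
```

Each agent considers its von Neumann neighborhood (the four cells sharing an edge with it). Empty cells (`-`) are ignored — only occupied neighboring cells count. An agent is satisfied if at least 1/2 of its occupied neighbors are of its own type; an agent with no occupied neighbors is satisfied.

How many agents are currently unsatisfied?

13

(1,1)2 0/1 unhappy
(1,2)1 1/3 unhappy
(1,3)2 1/2 ok
(1,4)2 2/3 ok
(1,5)2 1/3 unhappy
(1,6)1 1/2 ok
(2,2)1 2/2 ok
(2,4)1 1/2 ok
(2,5)1 2/3 ok
(2,6)1 2/3 ok
(3,1)1 1/2 ok
(3,2)1 2/3 ok
(3,6)2 0/2 unhappy
(4,1)2 1/3 unhappy
(4,2)2 2/4 ok
(4,3)1 1/3 unhappy
(4,4)1 2/3 ok
(4,5)2 1/3 unhappy
(4,6)1 1/3 unhappy
(5,1)1 0/3 unhappy
(5,2)2 2/4 ok
(5,3)2 2/4 ok
(5,4)1 2/4 ok
(5,5)2 1/4 unhappy
(5,6)1 2/3 ok
(6,1)2 0/2 unhappy
(6,2)1 0/3 unhappy
(6,3)2 1/3 unhappy
(6,4)1 2/3 ok
(6,5)1 2/3 ok
(6,6)1 2/2 ok
Unsatisfied: (1,1), (1,2), (1,5), (3,6), (4,1), (4,3), (4,5), (4,6), (5,1), (5,5), (6,1), (6,2), (6,3) — 13 in total.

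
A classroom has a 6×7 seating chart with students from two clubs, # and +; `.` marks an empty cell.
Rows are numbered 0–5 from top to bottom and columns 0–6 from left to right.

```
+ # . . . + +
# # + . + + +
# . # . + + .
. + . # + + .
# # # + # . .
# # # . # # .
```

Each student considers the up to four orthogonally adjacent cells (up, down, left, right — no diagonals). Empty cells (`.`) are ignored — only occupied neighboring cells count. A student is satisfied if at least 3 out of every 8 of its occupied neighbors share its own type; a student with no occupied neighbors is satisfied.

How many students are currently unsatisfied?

7

Row 0: (0,0)+ 0/2 ✗ · (0,1)# 1/2 ✓ · (0,5)+ 2/2 ✓ · (0,6)+ 2/2 ✓
Row 1: (1,0)# 2/3 ✓ · (1,1)# 2/3 ✓ · (1,2)+ 0/2 ✗ · (1,4)+ 2/2 ✓ · (1,5)+ 4/4 ✓ · (1,6)+ 2/2 ✓
Row 2: (2,0)# 1/1 ✓ · (2,2)# 0/1 ✗ · (2,4)+ 3/3 ✓ · (2,5)+ 3/3 ✓
Row 3: (3,1)+ 0/1 ✗ · (3,3)# 0/2 ✗ · (3,4)+ 2/4 ✓ · (3,5)+ 2/2 ✓
Row 4: (4,0)# 2/2 ✓ · (4,1)# 3/4 ✓ · (4,2)# 2/3 ✓ · (4,3)+ 0/3 ✗ · (4,4)# 1/3 ✗
Row 5: (5,0)# 2/2 ✓ · (5,1)# 3/3 ✓ · (5,2)# 2/2 ✓ · (5,4)# 2/2 ✓ · (5,5)# 1/1 ✓
Unsatisfied: (0,0), (1,2), (2,2), (3,1), (3,3), (4,3), (4,4) — 7 in total.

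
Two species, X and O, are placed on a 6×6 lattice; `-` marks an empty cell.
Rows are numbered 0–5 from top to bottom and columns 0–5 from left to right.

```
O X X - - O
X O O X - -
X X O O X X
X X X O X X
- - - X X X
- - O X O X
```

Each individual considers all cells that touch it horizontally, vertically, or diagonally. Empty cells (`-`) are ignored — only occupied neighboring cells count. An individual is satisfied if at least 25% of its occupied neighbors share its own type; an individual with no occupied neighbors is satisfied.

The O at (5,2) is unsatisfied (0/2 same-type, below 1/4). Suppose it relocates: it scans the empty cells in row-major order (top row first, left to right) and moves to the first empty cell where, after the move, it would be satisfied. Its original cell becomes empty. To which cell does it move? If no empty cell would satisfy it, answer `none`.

Vacating (5,2). Empty cells in order:
  (0,3): 1/3 same-type → satisfied — stop here.

(0,3)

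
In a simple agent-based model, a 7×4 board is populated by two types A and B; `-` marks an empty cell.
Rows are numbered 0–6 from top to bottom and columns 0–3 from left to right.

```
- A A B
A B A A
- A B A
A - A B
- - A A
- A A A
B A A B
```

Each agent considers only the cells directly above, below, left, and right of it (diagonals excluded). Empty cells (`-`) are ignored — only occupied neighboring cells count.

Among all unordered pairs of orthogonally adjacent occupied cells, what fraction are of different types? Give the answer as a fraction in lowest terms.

Scan each occupied cell's neighbors to the right and below so each pair is counted once.
From row 0: 3 unlike of 5 pairs (running 3/5).
From row 1: 4 unlike of 6 pairs (running 7/11).
From row 2: 4 unlike of 4 pairs (running 11/15).
From row 3: 2 unlike of 3 pairs (running 13/18).
From row 4: 0 unlike of 3 pairs (running 13/21).
From row 5: 1 unlike of 5 pairs (running 14/26).
From row 6: 2 unlike of 3 pairs (running 16/29).
Total adjacent occupied pairs: 29; unlike-type pairs: 16.
16/29 is already in lowest terms.

16/29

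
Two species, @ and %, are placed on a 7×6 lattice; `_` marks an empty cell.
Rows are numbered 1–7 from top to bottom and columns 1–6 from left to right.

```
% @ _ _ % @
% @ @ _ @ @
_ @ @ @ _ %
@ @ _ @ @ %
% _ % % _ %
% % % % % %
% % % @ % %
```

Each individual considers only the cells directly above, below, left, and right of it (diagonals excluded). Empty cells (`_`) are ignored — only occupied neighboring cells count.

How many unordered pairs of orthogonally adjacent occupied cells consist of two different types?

11

Scan each occupied cell's neighbors to the right and below so each pair is counted once.
Row 1: %(1,1)–@(1,2)≠ %(1,1)–%(2,1)= @(1,2)–@(2,2)= %(1,5)–@(1,6)≠ %(1,5)–@(2,5)≠ @(1,6)–@(2,6)=  → 3/6 unlike.
Row 2: %(2,1)–@(2,2)≠ @(2,2)–@(2,3)= @(2,2)–@(3,2)= @(2,3)–@(3,3)= @(2,5)–@(2,6)= @(2,6)–%(3,6)≠  → 2/6 unlike.
Row 3: @(3,2)–@(3,3)= @(3,2)–@(4,2)= @(3,3)–@(3,4)= @(3,4)–@(4,4)= %(3,6)–%(4,6)=  → 0/5 unlike.
Row 4: @(4,1)–@(4,2)= @(4,1)–%(5,1)≠ @(4,4)–@(4,5)= @(4,4)–%(5,4)≠ @(4,5)–%(4,6)≠ %(4,6)–%(5,6)=  → 3/6 unlike.
Row 5: %(5,1)–%(6,1)= %(5,3)–%(5,4)= %(5,3)–%(6,3)= %(5,4)–%(6,4)= %(5,6)–%(6,6)=  → 0/5 unlike.
Row 6: %(6,1)–%(6,2)= %(6,1)–%(7,1)= %(6,2)–%(6,3)= %(6,2)–%(7,2)= %(6,3)–%(6,4)= %(6,3)–%(7,3)= %(6,4)–%(6,5)= %(6,4)–@(7,4)≠ %(6,5)–%(6,6)= %(6,5)–%(7,5)= %(6,6)–%(7,6)=  → 1/11 unlike.
Row 7: %(7,1)–%(7,2)= %(7,2)–%(7,3)= %(7,3)–@(7,4)≠ @(7,4)–%(7,5)≠ %(7,5)–%(7,6)=  → 2/5 unlike.
Total adjacent occupied pairs: 44; unlike-type pairs: 11.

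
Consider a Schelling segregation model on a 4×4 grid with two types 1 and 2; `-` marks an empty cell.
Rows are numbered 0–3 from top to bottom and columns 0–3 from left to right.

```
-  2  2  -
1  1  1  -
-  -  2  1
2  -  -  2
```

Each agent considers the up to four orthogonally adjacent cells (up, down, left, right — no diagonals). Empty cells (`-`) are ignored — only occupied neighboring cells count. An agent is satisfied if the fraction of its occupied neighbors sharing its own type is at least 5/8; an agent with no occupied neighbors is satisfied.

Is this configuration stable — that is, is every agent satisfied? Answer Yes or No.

(0,1)2 1/2 not
(0,2)2 1/2 not
(1,0)1 1/1 satisfied
(1,1)1 2/3 satisfied
(1,2)1 1/3 not
(2,2)2 0/2 not
(2,3)1 0/2 not
(3,0)2 0/0 satisfied
(3,3)2 0/1 not
For instance (0,1) has only 1/2 same-type neighbors, below 5/8.

No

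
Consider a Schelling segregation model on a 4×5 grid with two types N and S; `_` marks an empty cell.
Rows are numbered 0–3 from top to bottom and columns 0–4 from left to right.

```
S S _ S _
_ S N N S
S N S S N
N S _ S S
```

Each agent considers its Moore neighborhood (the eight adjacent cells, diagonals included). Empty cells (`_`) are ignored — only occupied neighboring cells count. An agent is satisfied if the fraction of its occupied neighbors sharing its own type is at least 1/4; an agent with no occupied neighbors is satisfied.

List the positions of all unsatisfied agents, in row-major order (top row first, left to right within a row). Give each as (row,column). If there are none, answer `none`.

(0,0)S 2/2 ok
(0,1)S 2/3 ok
(0,3)S 1/3 ok
(1,1)S 4/6 ok
(1,2)N 2/7 ok
(1,3)N 2/6 ok
(1,4)S 2/4 ok
(2,0)S 2/4 ok
(2,1)N 2/6 ok
(2,2)S 4/7 ok
(2,3)S 4/7 ok
(2,4)N 1/5 unhappy
(3,0)N 1/3 ok
(3,1)S 2/4 ok
(3,3)S 3/4 ok
(3,4)S 2/3 ok

(2,4)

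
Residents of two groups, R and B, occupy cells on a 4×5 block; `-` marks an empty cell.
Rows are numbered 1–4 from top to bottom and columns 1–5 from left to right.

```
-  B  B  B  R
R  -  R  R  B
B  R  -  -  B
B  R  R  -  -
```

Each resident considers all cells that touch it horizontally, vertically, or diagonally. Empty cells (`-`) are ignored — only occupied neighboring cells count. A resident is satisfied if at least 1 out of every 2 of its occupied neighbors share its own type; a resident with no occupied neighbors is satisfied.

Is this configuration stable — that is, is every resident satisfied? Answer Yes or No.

No

(1,2)B 1/3 not
(1,3)B 2/4 satisfied
(1,4)B 2/5 not
(1,5)R 1/3 not
(2,1)R 1/3 not
(2,3)R 2/5 not
(2,4)R 2/6 not
(2,5)B 2/4 satisfied
(3,1)B 1/4 not
(3,2)R 4/6 satisfied
(3,5)B 1/2 satisfied
(4,1)B 1/3 not
(4,2)R 2/4 satisfied
(4,3)R 2/2 satisfied
For instance (1,2) has only 1/3 same-type neighbors, below 1/2.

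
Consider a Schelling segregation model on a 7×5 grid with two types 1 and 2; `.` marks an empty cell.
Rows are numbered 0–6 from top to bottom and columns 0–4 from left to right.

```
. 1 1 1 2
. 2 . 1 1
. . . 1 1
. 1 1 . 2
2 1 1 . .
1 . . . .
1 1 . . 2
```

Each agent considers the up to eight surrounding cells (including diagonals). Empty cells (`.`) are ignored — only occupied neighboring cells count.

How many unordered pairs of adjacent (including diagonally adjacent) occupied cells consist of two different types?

10

Scan each occupied cell's neighbors to the right and below (and the two forward diagonals) so each pair is counted once.
From row 0: 5 unlike of 10 pairs (running 5/10).
From row 1: 0 unlike of 5 pairs (running 5/15).
From row 2: 2 unlike of 4 pairs (running 7/19).
From row 3: 1 unlike of 6 pairs (running 8/25).
From row 4: 2 unlike of 4 pairs (running 10/29).
From row 5: 0 unlike of 2 pairs (running 10/31).
From row 6: 0 unlike of 1 pairs (running 10/32).
Total adjacent occupied pairs: 32; unlike-type pairs: 10.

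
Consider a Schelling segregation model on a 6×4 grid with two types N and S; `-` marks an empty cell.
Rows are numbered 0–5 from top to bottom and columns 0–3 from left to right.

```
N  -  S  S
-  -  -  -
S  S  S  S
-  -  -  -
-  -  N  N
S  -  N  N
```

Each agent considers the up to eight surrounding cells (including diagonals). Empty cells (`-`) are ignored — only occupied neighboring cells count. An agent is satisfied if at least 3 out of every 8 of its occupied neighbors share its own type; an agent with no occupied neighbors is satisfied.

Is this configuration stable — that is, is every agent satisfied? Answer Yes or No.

Yes

Row 0: (0,0)N 0/0 satisfied · (0,2)S 1/1 satisfied · (0,3)S 1/1 satisfied
Row 2: (2,0)S 1/1 satisfied · (2,1)S 2/2 satisfied · (2,2)S 2/2 satisfied · (2,3)S 1/1 satisfied
Row 4: (4,2)N 3/3 satisfied · (4,3)N 3/3 satisfied
Row 5: (5,0)S 0/0 satisfied · (5,2)N 3/3 satisfied · (5,3)N 3/3 satisfied
All meet the threshold, so the configuration is stable.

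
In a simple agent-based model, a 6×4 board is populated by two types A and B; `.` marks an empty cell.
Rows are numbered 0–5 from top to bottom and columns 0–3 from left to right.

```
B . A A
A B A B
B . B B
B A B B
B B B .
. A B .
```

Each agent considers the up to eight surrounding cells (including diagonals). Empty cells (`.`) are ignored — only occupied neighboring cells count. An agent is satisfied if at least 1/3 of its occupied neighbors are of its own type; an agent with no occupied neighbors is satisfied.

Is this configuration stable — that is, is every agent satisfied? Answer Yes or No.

No

Row 0: (0,0)B 1/2 ok · (0,2)A 2/4 ok · (0,3)A 2/3 ok
Row 1: (1,0)A 0/3 unhappy · (1,1)B 3/6 ok · (1,2)A 2/6 ok · (1,3)B 2/5 ok
Row 2: (2,0)B 2/4 ok · (2,2)B 5/7 ok · (2,3)B 4/5 ok
Row 3: (3,0)B 3/4 ok · (3,1)A 0/7 unhappy · (3,2)B 5/6 ok · (3,3)B 4/4 ok
Row 4: (4,0)B 2/4 ok · (4,1)B 5/7 ok · (4,2)B 4/6 ok
Row 5: (5,1)A 0/4 unhappy · (5,2)B 2/3 ok
For instance (1,0) has only 0/3 same-type neighbors, below 1/3.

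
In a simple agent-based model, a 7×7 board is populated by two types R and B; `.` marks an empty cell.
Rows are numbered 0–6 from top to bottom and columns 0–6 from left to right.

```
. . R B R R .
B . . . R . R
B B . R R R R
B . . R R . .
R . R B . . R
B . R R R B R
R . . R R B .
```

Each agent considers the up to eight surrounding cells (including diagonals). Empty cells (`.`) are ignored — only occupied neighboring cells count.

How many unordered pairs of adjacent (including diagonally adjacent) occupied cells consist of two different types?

Scan each occupied cell's neighbors to the right and below (and the two forward diagonals) so each pair is counted once.
From row 0: 3 unlike of 7 pairs (running 3/7).
From row 1: 0 unlike of 7 pairs (running 3/14).
From row 2: 0 unlike of 11 pairs (running 3/25).
From row 3: 3 unlike of 5 pairs (running 6/30).
From row 4: 6 unlike of 9 pairs (running 12/39).
From row 5: 6 unlike of 14 pairs (running 18/53).
From row 6: 1 unlike of 2 pairs (running 19/55).
Total adjacent occupied pairs: 55; unlike-type pairs: 19.

19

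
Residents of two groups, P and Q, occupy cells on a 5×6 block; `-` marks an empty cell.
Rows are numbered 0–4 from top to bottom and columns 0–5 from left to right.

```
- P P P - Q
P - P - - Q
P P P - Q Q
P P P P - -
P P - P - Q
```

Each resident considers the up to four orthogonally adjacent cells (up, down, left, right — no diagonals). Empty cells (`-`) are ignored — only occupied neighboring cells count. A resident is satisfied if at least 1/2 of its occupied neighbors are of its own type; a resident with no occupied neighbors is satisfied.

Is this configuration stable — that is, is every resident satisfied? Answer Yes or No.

Yes

Row 0: (0,1)P 1/1 ✓ · (0,2)P 3/3 ✓ · (0,3)P 1/1 ✓ · (0,5)Q 1/1 ✓
Row 1: (1,0)P 1/1 ✓ · (1,2)P 2/2 ✓ · (1,5)Q 2/2 ✓
Row 2: (2,0)P 3/3 ✓ · (2,1)P 3/3 ✓ · (2,2)P 3/3 ✓ · (2,4)Q 1/1 ✓ · (2,5)Q 2/2 ✓
Row 3: (3,0)P 3/3 ✓ · (3,1)P 4/4 ✓ · (3,2)P 3/3 ✓ · (3,3)P 2/2 ✓
Row 4: (4,0)P 2/2 ✓ · (4,1)P 2/2 ✓ · (4,3)P 1/1 ✓ · (4,5)Q 0/0 ✓
All meet the threshold, so the configuration is stable.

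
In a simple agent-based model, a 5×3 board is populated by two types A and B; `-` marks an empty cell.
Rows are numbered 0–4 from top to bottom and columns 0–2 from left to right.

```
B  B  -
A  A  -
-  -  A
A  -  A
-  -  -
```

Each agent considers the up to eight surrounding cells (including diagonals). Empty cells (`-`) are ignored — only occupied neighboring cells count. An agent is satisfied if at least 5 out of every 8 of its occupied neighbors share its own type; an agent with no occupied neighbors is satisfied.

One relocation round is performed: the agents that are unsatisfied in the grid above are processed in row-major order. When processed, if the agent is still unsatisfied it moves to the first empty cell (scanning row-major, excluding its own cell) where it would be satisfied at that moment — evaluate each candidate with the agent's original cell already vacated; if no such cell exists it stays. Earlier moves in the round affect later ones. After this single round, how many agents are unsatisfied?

2

Initially unsatisfied (in order): (0,0), (0,1), (1,0), (1,1).
  (0,0): no empty cell satisfies it; stays.
  (0,1): no empty cell satisfies it; stays.
  (1,0) → (1,2).
  (1,1) → (2,0).
Resulting grid:
B B -
- - A
A - A
A - A
- - -
Unsatisfied now: (0,1), (1,2).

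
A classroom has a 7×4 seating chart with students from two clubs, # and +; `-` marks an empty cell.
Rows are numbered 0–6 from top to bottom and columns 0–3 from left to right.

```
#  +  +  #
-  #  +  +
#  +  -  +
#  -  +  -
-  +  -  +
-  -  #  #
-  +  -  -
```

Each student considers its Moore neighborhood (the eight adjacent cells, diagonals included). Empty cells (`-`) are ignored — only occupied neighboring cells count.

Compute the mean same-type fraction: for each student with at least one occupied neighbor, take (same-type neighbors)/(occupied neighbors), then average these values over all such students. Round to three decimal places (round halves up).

Row 0: (0,0)# 1/2 · (0,1)+ 2/4 · (0,2)+ 3/5 · (0,3)# 0/3
Row 1: (1,1)# 2/6 · (1,2)+ 5/7 · (1,3)+ 3/4
Row 2: (2,0)# 2/3 · (2,1)+ 2/5 · (2,3)+ 3/3
Row 3: (3,0)# 1/3 · (3,2)+ 4/4
Row 4: (4,1)+ 1/3 · (4,3)+ 1/3
Row 5: (5,2)# 1/4 · (5,3)# 1/2
Row 6: (6,1)+ 0/1
Sum over 17 students: 1/2 + 2/4 + 3/5 + 0/3 + 2/6 + 5/7 + 3/4 + 2/3 + 2/5 + 3/3 + 1/3 + 4/4 + 1/3 + 1/3 + 1/4 + 1/2 + 0/1 = 115/14; mean = 115/14 ÷ 17 = 115/238 = 0.483193… → 0.483.

0.483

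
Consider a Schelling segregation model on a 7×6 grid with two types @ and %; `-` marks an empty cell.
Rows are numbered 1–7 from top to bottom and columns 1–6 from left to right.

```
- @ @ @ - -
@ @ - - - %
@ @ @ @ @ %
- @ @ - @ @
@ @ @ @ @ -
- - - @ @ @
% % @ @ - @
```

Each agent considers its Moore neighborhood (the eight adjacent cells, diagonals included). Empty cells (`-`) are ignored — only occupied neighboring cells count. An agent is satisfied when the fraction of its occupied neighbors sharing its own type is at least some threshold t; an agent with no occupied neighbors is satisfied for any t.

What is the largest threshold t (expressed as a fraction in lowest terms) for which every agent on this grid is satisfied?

(1,2)@ 3/3
(1,3)@ 3/3
(1,4)@ 1/1
(2,1)@ 4/4
(2,2)@ 6/6
(2,6)% 1/2
(3,1)@ 4/4
(3,2)@ 6/6
(3,3)@ 5/5
(3,4)@ 4/4
(3,5)@ 3/5
(3,6)% 1/4
(4,2)@ 7/7
(4,3)@ 7/7
(4,5)@ 5/6
(4,6)@ 3/4
(5,1)@ 2/2
(5,2)@ 4/4
(5,3)@ 5/5
(5,4)@ 6/6
(5,5)@ 6/6
(6,4)@ 6/6
(6,5)@ 6/6
(6,6)@ 3/3
(7,1)% 1/1
(7,2)% 1/2
(7,3)@ 2/3
(7,4)@ 3/3
(7,6)@ 2/2
The smallest same-type fraction is 1/4 at (3,6), which reduces to 1/4. Any threshold above that leaves this agent unsatisfied.

1/4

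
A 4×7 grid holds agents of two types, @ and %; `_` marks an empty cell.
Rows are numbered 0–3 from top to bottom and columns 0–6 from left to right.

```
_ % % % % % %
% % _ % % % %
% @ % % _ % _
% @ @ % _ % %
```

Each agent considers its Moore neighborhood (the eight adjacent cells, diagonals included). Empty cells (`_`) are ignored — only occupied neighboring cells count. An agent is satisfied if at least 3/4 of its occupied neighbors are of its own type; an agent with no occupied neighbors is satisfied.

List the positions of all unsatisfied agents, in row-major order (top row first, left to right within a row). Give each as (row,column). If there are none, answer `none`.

Row 0: (0,1)% 3/3 ok · (0,2)% 4/4 ok · (0,3)% 4/4 ok · (0,4)% 5/5 ok · (0,5)% 5/5 ok · (0,6)% 3/3 ok
Row 1: (1,0)% 3/4 ok · (1,1)% 5/6 ok · (1,3)% 6/6 ok · (1,4)% 7/7 ok · (1,5)% 6/6 ok · (1,6)% 4/4 ok
Row 2: (2,0)% 3/5 unhappy · (2,1)@ 2/7 unhappy · (2,2)% 4/7 unhappy · (2,3)% 4/5 ok · (2,5)% 5/5 ok
Row 3: (3,0)% 1/3 unhappy · (3,1)@ 2/5 unhappy · (3,2)@ 2/5 unhappy · (3,3)% 2/3 unhappy · (3,5)% 2/2 ok · (3,6)% 2/2 ok

(2,0), (2,1), (2,2), (3,0), (3,1), (3,2), (3,3)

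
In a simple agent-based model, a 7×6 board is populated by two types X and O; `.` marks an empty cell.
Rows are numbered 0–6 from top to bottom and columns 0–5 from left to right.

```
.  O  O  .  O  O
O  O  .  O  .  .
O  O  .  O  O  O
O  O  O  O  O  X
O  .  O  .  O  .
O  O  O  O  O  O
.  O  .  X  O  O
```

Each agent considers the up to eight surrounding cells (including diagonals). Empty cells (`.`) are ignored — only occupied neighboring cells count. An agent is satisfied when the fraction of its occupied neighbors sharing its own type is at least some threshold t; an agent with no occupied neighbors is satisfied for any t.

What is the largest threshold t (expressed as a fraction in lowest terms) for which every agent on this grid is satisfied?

(0,1)O 3/3
(0,2)O 3/3
(0,4)O 2/2
(0,5)O 1/1
(1,0)O 4/4
(1,1)O 5/5
(1,3)O 4/4
(2,0)O 5/5
(2,1)O 6/6
(2,3)O 5/5
(2,4)O 5/6
(2,5)O 2/3
(3,0)O 4/4
(3,1)O 6/6
(3,2)O 5/5
(3,3)O 6/6
(3,4)O 5/6
(3,5)X 0/4
(4,0)O 4/4
(4,2)O 6/6
(4,4)O 5/6
(5,0)O 3/3
(5,1)O 5/5
(5,2)O 4/5
(5,3)O 5/6
(5,4)O 5/6
(5,5)O 4/4
(6,1)O 3/3
(6,3)X 0/4
(6,4)O 4/5
(6,5)O 3/3
The smallest same-type fraction is 0/4 at (3,5), which reduces to 0/1. Any threshold above that leaves this agent unsatisfied.

0/1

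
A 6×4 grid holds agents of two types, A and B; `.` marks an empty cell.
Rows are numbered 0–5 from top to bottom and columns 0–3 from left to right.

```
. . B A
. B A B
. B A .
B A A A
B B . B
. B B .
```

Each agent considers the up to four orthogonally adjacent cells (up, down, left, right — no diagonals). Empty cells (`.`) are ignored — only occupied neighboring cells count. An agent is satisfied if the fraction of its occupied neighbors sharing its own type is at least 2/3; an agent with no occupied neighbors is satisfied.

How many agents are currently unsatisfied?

10

Row 0: (0,2)B 0/2 unhappy · (0,3)A 0/2 unhappy
Row 1: (1,1)B 1/2 unhappy · (1,2)A 1/4 unhappy · (1,3)B 0/2 unhappy
Row 2: (2,1)B 1/3 unhappy · (2,2)A 2/3 ok
Row 3: (3,0)B 1/2 unhappy · (3,1)A 1/4 unhappy · (3,2)A 3/3 ok · (3,3)A 1/2 unhappy
Row 4: (4,0)B 2/2 ok · (4,1)B 2/3 ok · (4,3)B 0/1 unhappy
Row 5: (5,1)B 2/2 ok · (5,2)B 1/1 ok
Unsatisfied: (0,2), (0,3), (1,1), (1,2), (1,3), (2,1), (3,0), (3,1), (3,3), (4,3) — 10 in total.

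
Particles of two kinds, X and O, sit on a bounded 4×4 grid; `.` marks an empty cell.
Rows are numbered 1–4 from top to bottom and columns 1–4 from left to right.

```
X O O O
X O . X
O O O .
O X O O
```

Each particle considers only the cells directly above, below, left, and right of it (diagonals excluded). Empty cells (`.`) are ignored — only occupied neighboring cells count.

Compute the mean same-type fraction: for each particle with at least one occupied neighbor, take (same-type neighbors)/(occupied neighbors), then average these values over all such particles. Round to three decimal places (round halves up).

Row 1: (1,1)X 1/2 · (1,2)O 2/3 · (1,3)O 2/2 · (1,4)O 1/2
Row 2: (2,1)X 1/3 · (2,2)O 2/3 · (2,4)X 0/1
Row 3: (3,1)O 2/3 · (3,2)O 3/4 · (3,3)O 2/2
Row 4: (4,1)O 1/2 · (4,2)X 0/3 · (4,3)O 2/3 · (4,4)O 1/1
Sum over 14 particles: 1/2 + 2/3 + 2/2 + 1/2 + 1/3 + 2/3 + 0/1 + 2/3 + 3/4 + 2/2 + 1/2 + 0/3 + 2/3 + 1/1 = 33/4; mean = 33/4 ÷ 14 = 33/56 = 0.589285… → 0.589.

0.589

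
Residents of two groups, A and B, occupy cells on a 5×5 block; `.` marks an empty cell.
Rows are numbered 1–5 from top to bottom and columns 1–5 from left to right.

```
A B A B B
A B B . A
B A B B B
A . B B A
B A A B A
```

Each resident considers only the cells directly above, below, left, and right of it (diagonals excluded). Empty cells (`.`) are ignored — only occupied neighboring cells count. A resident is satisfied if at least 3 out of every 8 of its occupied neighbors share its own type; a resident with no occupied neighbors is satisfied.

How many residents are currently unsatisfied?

Row 1: (1,1)A 1/2 ok · (1,2)B 1/3 unhappy · (1,3)A 0/3 unhappy · (1,4)B 1/2 ok · (1,5)B 1/2 ok
Row 2: (2,1)A 1/3 unhappy · (2,2)B 2/4 ok · (2,3)B 2/3 ok · (2,5)A 0/2 unhappy
Row 3: (3,1)B 0/3 unhappy · (3,2)A 0/3 unhappy · (3,3)B 3/4 ok · (3,4)B 3/3 ok · (3,5)B 1/3 unhappy
Row 4: (4,1)A 0/2 unhappy · (4,3)B 2/3 ok · (4,4)B 3/4 ok · (4,5)A 1/3 unhappy
Row 5: (5,1)B 0/2 unhappy · (5,2)A 1/2 ok · (5,3)A 1/3 unhappy · (5,4)B 1/3 unhappy · (5,5)A 1/2 ok
Unsatisfied: (1,2), (1,3), (2,1), (2,5), (3,1), (3,2), (3,5), (4,1), (4,5), (5,1), (5,3), (5,4) — 12 in total.

12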